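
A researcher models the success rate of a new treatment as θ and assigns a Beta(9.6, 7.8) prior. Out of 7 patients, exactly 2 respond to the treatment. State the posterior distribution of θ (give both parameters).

Posterior: Beta(11.6, 12.8)

Observing 2 successes and 5 failures updates Beta(9.6, 7.8) by adding the success and failure counts to the two shape parameters: α = 9.6+2 = 11.6, β = 7.8+5 = 12.8.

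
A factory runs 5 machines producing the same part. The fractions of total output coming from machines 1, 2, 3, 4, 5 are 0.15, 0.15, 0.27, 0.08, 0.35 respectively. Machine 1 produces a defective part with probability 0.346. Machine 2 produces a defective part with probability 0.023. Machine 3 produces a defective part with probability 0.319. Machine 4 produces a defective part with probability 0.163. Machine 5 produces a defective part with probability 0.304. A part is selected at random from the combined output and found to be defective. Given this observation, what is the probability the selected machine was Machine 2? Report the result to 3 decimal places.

Posterior probability ≈ 0.013

P(defective|M1) = 0.346; P(defective|M2) = 0.023; P(defective|M3) = 0.319; P(defective|M4) = 0.163; P(defective|M5) = 0.304.
Prior × likelihood for each source: 0.15·0.346=0.05190, 0.15·0.023=0.003450, 0.27·0.319=0.08613, 0.08·0.163=0.01304, 0.35·0.304=0.1064. Summing gives P(defective) = 0.26092.
P(Machine 2 | defective) = 0.003450 / 0.26092 = 0.013.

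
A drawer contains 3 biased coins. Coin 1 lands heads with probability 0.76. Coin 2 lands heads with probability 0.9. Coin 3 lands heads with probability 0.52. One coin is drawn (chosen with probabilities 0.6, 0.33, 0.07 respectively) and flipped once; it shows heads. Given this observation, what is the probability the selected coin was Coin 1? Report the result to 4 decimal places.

Posterior probability ≈ 0.5777

P(heads|C1) = 0.76; P(heads|C2) = 0.9; P(heads|C3) = 0.52.
Prior × likelihood for each source: 0.6·0.76=0.4560, 0.33·0.9=0.2970, 0.07·0.52=0.03640. Summing gives P(heads) = 0.78940.
P(Coin 1 | heads) = 0.4560 / 0.78940 = 0.5777.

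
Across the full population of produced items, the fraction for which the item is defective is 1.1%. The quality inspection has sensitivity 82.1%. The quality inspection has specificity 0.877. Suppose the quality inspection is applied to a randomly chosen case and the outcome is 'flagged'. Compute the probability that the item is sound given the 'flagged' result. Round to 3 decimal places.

P(¬H | E) ≈ 0.931

Write H for 'the item is defective'. Prior odds H:¬H = 0.011/0.989 = 0.011122. For the 'flagged' outcome, the likelihood ratio is 0.821/0.123 = 6.6748.
Posterior odds = 0.011122 × 6.6748 = 0.074239, so P(H|E) = 0.074239/(1+0.074239) = 0.069. Then P(¬H|E) = 1 − 0.069 = 0.931.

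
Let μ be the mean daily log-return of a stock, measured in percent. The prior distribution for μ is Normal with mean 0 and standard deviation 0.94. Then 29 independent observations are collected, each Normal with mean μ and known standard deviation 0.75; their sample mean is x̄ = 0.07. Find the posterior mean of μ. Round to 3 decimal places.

With known σ, the Normal prior is conjugate. Weight on the data is w = (n/σ²)/(n/σ² + 1/τ₀²) = 51.5556/(51.5556+1.13173) = 0.97852.
Posterior mean = w·x̄ + (1−w)·μ₀ = 0.97852·0.07 + 0.021480·0 = 0.068.

Posterior mean ≈ 0.068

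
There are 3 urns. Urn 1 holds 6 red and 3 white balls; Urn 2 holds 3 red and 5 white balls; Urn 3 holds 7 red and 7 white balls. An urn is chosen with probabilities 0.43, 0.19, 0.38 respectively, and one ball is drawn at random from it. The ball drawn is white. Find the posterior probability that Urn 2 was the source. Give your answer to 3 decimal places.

Posterior probability ≈ 0.263

Tabulate prior·likelihood by source: [1] prior 0.43, lik 0.3333, product 0.1433; [2] prior 0.19, lik 0.625, product 0.1187; [3] prior 0.38, lik 0.5, product 0.1900.
Normalizing constant = 0.45208; the posterior for Urn 2 is its product over the sum, 0.1187/0.45208 = 0.263.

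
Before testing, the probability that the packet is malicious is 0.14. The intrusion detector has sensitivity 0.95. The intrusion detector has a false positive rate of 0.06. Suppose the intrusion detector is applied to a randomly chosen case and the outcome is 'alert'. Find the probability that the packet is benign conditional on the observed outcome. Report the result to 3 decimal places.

Write H for 'the packet is malicious'. Prior odds H:¬H = 0.14/0.86 = 0.16279. For the 'alert' outcome, the likelihood ratio is 0.95/0.06 = 15.833.
Posterior odds = 0.16279 × 15.833 = 2.5775, so P(H|E) = 2.5775/(1+2.5775) = 0.720. Then P(¬H|E) = 1 − 0.720 = 0.280.

P(¬H | E) ≈ 0.280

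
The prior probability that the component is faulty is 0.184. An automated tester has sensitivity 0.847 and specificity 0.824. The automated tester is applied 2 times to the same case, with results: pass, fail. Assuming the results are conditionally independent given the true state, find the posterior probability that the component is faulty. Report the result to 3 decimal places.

Posterior P(H) ≈ 0.168

With H the event that the component is faulty, the joint likelihood of the observed sequence is P(data|H) = 0.153·0.847 = 0.12959 and P(data|¬H) = 0.824·0.176 = 0.14502.
Bayes: P(H|data) = 0.184·0.12959 / (0.184·0.12959 + 0.816·0.14502) = 0.023845/0.14218 = 0.1677.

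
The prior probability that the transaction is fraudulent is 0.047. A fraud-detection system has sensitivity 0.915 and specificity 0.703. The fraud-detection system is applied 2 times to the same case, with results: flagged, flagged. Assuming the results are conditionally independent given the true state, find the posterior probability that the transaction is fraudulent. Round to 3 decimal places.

Let H be the event that the transaction is fraudulent; start with P(H) = 0.047. P('flagged'|H) = 0.915, P('flagged'|¬H) = 0.297.
Update on result 1 ('flagged'): P(H) ← 0.915·0.0470 / (0.915·0.0470 + 0.297·0.9530) = 0.043005/0.32605 = 0.1319.
Update on result 2 ('flagged'): P(H) ← 0.915·0.1319 / (0.915·0.1319 + 0.297·0.8681) = 0.12069/0.37851 = 0.3188.

Posterior P(H) ≈ 0.319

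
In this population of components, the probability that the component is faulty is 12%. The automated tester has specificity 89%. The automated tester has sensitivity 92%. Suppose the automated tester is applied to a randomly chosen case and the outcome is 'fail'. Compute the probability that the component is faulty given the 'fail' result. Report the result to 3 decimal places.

Write H for 'the component is faulty'. Prior odds H:¬H = 0.12/0.88 = 0.13636. For the 'fail' outcome, the likelihood ratio is 0.92/0.11 = 8.3636.
Posterior odds = 0.13636 × 8.3636 = 1.1405, so P(H|E) = 1.1405/(1+1.1405) = 0.533.

P(H | E) ≈ 0.533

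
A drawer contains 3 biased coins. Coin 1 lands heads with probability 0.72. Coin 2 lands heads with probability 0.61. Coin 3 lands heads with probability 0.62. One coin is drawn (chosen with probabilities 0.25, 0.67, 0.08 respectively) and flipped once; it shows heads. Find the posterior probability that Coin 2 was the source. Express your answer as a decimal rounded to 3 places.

P(heads|C1) = 0.72; P(heads|C2) = 0.61; P(heads|C3) = 0.62.
Prior × likelihood for each source: 0.25·0.72=0.1800, 0.67·0.61=0.4087, 0.08·0.62=0.04960. Summing gives P(heads) = 0.63830.
P(Coin 2 | heads) = 0.4087 / 0.63830 = 0.640.

Posterior probability ≈ 0.640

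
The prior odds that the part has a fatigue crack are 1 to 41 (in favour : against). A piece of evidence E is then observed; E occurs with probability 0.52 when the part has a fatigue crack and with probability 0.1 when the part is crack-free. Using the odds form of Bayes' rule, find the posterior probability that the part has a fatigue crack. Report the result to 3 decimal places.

Prior odds = 1/41 = 0.024390.
Likelihood ratio for E = 0.52/0.1 = 5.2000.
Posterior odds = prior odds × LR = 0.12683.
Posterior probability = odds/(1+odds) = 0.12683/1.1268 = 0.113.

Posterior probability ≈ 0.113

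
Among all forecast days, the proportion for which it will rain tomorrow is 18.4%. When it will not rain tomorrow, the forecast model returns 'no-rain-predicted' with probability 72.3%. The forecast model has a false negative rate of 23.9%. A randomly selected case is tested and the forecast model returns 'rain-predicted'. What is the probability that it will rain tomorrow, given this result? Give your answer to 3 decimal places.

P(H | E) ≈ 0.383

Write H for 'it will rain tomorrow'. Prior odds H:¬H = 0.184/0.816 = 0.22549. For the 'rain-predicted' outcome, the likelihood ratio is 0.761/0.277 = 2.7473.
Posterior odds = 0.22549 × 2.7473 = 0.61949, so P(H|E) = 0.61949/(1+0.61949) = 0.383.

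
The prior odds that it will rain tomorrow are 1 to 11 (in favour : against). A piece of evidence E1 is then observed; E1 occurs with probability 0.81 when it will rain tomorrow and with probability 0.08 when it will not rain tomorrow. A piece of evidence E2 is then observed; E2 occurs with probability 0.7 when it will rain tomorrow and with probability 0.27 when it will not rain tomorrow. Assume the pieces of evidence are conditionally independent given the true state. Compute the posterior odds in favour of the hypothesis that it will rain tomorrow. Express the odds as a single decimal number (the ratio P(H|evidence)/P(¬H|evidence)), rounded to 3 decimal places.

Posterior odds ≈ 2.386

Prior odds = 1/11 = 0.090909.
Likelihood ratio for E1 = 0.81/0.08 = 10.125.
Likelihood ratio for E2 = 0.7/0.27 = 2.5926.
Posterior odds = prior odds × LR₁ × LR₂ = 2.3864.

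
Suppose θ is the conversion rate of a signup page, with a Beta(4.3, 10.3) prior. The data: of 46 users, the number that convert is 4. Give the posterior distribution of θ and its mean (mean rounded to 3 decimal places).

Posterior: Beta(8.3, 52.3); mean ≈ 0.137

Observing 4 successes and 42 failures updates Beta(4.3, 10.3) by adding the success and failure counts to the two shape parameters: α = 4.3+4 = 8.3, β = 10.3+42 = 52.3.
E[θ | data] = 8.3/(8.3+52.3) = 0.137.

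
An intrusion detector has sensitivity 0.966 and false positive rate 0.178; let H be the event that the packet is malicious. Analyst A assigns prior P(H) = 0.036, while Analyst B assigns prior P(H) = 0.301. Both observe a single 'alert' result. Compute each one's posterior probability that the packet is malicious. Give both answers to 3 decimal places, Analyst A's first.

The likelihood ratio for an 'alert' result is 0.966/0.178 = 5.4270.
Analyst A: prior odds 0.036/0.964 = 0.037344; posterior odds 0.20267; posterior probability 0.169.
Analyst B: prior odds 0.301/0.699 = 0.43062; posterior odds 2.3369; posterior probability 0.700.

Analyst A: 0.169; Analyst B: 0.700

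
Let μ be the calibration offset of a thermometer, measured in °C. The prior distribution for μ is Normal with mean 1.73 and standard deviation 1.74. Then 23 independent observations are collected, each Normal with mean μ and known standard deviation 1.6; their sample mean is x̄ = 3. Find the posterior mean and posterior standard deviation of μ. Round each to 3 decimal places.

Posterior mean ≈ 2.955; posterior SD ≈ 0.328

With known σ, the Normal prior is conjugate. Weight on the data is w = (n/σ²)/(n/σ² + 1/τ₀²) = 8.98437/(8.98437+0.330295) = 0.96454.
Posterior mean = w·x̄ + (1−w)·μ₀ = 0.96454·3 + 0.035460·1.73 = 2.955. Posterior variance = 1/(8.98437+0.330295) = 0.107358, so SD = 0.328.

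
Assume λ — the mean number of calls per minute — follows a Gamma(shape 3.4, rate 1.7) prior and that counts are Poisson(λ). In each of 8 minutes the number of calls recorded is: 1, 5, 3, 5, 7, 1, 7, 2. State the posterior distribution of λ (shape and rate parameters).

Posterior: Gamma(shape=34.4, rate=9.7)

The Poisson likelihood adds the total count to the shape and the number of exposure periods to the rate. Here ∑xᵢ = 31 and n = 8, so shape 3.4→34.4 and rate 1.7→9.7.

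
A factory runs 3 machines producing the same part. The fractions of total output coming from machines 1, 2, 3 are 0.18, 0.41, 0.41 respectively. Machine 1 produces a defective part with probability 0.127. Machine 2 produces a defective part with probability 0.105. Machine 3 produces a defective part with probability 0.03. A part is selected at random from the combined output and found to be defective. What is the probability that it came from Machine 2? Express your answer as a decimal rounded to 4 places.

P(defective|M1) = 0.127; P(defective|M2) = 0.105; P(defective|M3) = 0.03.
Prior × likelihood for each source: 0.18·0.127=0.02286, 0.41·0.105=0.04305, 0.41·0.03=0.01230. Summing gives P(defective) = 0.078210.
P(Machine 2 | defective) = 0.04305 / 0.078210 = 0.5504.

Posterior probability ≈ 0.5504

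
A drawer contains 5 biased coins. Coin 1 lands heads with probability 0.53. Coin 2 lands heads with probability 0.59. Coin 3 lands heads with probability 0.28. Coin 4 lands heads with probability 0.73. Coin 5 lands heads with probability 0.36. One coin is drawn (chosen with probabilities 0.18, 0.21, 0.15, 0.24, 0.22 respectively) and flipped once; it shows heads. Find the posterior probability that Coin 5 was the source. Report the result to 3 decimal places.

Posterior probability ≈ 0.154

Tabulate prior·likelihood by source: [1] prior 0.18, lik 0.53, product 0.09540; [2] prior 0.21, lik 0.59, product 0.1239; [3] prior 0.15, lik 0.28, product 0.04200; [4] prior 0.24, lik 0.73, product 0.1752; [5] prior 0.22, lik 0.36, product 0.07920.
Normalizing constant = 0.51570; the posterior for Coin 5 is its product over the sum, 0.07920/0.51570 = 0.154.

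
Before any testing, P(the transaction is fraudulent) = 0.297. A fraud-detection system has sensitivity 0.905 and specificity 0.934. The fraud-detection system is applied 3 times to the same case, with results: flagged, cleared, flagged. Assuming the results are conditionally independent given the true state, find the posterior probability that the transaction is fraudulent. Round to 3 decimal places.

Let H be the event that the transaction is fraudulent; start with P(H) = 0.297. P('flagged'|H) = 0.905, P('flagged'|¬H) = 0.066.
Update on result 1 ('flagged'): P(H) ← 0.905·0.2970 / (0.905·0.2970 + 0.066·0.7030) = 0.26878/0.31518 = 0.8528.
Update on result 2 ('cleared'): P(H) ← 0.095·0.8528 / (0.095·0.8528 + 0.934·0.1472) = 0.081015/0.21851 = 0.3708.
Update on result 3 ('flagged'): P(H) ← 0.905·0.3708 / (0.905·0.3708 + 0.066·0.6292) = 0.33554/0.37707 = 0.8899.

Posterior P(H) ≈ 0.890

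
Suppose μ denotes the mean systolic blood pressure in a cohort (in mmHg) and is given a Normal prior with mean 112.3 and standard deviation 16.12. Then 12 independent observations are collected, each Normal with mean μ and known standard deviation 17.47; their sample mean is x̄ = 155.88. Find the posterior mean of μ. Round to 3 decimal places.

Prior precision 1/τ₀² = 1/16.12² = 0.00384831; data precision n/σ² = 12/17.47² = 0.0393184.
Posterior precision = 0.00384831 + 0.0393184 = 0.0431667.
Posterior mean = (0.00384831·112.3 + 0.0393184·155.88) / 0.0431667 = 151.995.

Posterior mean ≈ 151.995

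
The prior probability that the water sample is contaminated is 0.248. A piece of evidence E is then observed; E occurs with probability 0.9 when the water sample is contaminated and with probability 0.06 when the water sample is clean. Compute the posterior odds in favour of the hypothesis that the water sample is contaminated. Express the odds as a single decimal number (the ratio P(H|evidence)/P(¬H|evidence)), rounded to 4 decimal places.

Prior odds = 0.248/(1−0.248) = 0.32979. In log-odds, ln(0.32979) = -1.1093.
Add log likelihood ratio: ln(15.000) = 2.7081.
Posterior log-odds = 1.5987, so posterior odds = exp(1.5987) = 4.9468.

Posterior odds ≈ 4.9468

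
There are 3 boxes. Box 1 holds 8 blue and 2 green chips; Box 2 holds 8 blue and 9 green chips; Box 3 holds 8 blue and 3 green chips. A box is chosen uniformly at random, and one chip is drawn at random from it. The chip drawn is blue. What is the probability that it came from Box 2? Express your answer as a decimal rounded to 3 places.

P(blue|Box 1) = 0.8; P(blue|Box 2) = 0.4706; P(blue|Box 3) = 0.7273.
Prior × likelihood for each source: 0.333333·0.8=0.2667, 0.333333·0.4706=0.1569, 0.333333·0.7273=0.2424. Summing gives P(blue) = 0.66595.
P(Box 2 | blue) = 0.1569 / 0.66595 = 0.236.

Posterior probability ≈ 0.236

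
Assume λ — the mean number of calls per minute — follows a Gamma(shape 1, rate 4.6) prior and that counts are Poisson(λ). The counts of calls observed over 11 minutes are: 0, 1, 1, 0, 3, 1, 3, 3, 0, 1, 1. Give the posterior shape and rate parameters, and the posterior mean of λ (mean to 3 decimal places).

The Poisson likelihood adds the total count to the shape and the number of exposure periods to the rate. Here ∑xᵢ = 14 and n = 11, so shape 1→15 and rate 4.6→15.6.
E[λ | data] = 15/15.6 = 0.962.

Posterior: Gamma(shape=15, rate=15.6); mean ≈ 0.962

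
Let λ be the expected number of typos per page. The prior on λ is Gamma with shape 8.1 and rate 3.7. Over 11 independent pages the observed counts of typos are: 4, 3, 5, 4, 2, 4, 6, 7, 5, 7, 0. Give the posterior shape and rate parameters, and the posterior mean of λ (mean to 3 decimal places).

Posterior: Gamma(shape=55.1, rate=14.7); mean ≈ 3.748

Total count ∑xᵢ = 47 over n = 11 pages.
Gamma is conjugate to the Poisson likelihood: posterior is Gamma(shape = 8.1+47 = 55.1, rate = 3.7+11 = 14.7).
Posterior mean = shape/rate = 55.1/14.7 = 3.748.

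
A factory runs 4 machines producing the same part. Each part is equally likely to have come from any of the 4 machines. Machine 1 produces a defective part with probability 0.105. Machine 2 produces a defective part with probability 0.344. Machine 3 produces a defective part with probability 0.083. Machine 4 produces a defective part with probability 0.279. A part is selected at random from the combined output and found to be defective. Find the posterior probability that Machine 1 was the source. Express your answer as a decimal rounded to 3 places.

P(defective|M1) = 0.105; P(defective|M2) = 0.344; P(defective|M3) = 0.083; P(defective|M4) = 0.279.
Prior × likelihood for each source: 0.25·0.105=0.02625, 0.25·0.344=0.08600, 0.25·0.083=0.02075, 0.25·0.279=0.06975. Summing gives P(defective) = 0.20275.
P(Machine 1 | defective) = 0.02625 / 0.20275 = 0.129.

Posterior probability ≈ 0.129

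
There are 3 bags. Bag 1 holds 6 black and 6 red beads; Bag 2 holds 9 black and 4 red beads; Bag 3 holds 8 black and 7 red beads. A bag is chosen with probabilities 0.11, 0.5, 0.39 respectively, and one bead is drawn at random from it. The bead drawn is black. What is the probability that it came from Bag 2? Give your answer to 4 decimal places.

Posterior probability ≈ 0.5683

P(black|Bag 1) = 0.5; P(black|Bag 2) = 0.6923; P(black|Bag 3) = 0.5333.
Prior × likelihood for each source: 0.11·0.5=0.05500, 0.5·0.6923=0.3462, 0.39·0.5333=0.2080. Summing gives P(black) = 0.60915.
P(Bag 2 | black) = 0.3462 / 0.60915 = 0.5683.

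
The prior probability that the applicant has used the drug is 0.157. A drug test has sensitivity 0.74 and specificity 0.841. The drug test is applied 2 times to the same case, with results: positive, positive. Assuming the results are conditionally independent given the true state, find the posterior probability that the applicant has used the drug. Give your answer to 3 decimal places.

Let H be the event that the applicant has used the drug; start with P(H) = 0.157. P('positive'|H) = 0.74, P('positive'|¬H) = 0.159.
Update on result 1 ('positive'): P(H) ← 0.74·0.1570 / (0.74·0.1570 + 0.159·0.8430) = 0.11618/0.25022 = 0.4643.
Update on result 2 ('positive'): P(H) ← 0.74·0.4643 / (0.74·0.4643 + 0.159·0.5357) = 0.34359/0.42877 = 0.8014.

Posterior P(H) ≈ 0.801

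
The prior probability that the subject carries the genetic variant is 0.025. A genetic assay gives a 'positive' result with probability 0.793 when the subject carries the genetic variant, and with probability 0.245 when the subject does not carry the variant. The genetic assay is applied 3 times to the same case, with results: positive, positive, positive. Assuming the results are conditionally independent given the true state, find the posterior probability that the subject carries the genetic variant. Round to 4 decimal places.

With H the event that the subject carries the genetic variant, the joint likelihood of the observed sequence is P(data|H) = 0.793·0.793·0.793 = 0.49868 and P(data|¬H) = 0.245·0.245·0.245 = 0.014706.
Bayes: P(H|data) = 0.025·0.49868 / (0.025·0.49868 + 0.975·0.014706) = 0.012467/0.026805 = 0.4651.

Posterior P(H) ≈ 0.4651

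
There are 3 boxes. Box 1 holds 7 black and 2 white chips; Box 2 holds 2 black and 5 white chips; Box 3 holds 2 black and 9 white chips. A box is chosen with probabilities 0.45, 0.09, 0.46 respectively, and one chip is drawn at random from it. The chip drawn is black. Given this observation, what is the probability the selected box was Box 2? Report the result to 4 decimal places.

P(black|Box 1) = 0.7778; P(black|Box 2) = 0.2857; P(black|Box 3) = 0.1818.
Prior × likelihood for each source: 0.45·0.7778=0.3500, 0.09·0.2857=0.02571, 0.46·0.1818=0.08364. Summing gives P(black) = 0.45935.
P(Box 2 | black) = 0.02571 / 0.45935 = 0.0560.

Posterior probability ≈ 0.0560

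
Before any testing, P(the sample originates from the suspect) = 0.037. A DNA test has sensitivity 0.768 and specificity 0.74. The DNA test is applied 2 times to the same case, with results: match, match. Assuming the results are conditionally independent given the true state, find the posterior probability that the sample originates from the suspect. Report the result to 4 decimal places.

With H the event that the sample originates from the suspect, the joint likelihood of the observed sequence is P(data|H) = 0.768·0.768 = 0.58982 and P(data|¬H) = 0.26·0.26 = 0.067600.
Bayes: P(H|data) = 0.037·0.58982 / (0.037·0.58982 + 0.963·0.067600) = 0.021823/0.086922 = 0.2511.

Posterior P(H) ≈ 0.2511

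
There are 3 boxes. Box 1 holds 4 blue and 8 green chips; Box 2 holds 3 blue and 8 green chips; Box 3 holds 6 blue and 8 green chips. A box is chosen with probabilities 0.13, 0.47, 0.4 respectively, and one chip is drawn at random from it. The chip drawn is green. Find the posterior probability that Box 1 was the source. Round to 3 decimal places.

Posterior probability ≈ 0.132

P(green|Box 1) = 0.6667; P(green|Box 2) = 0.7273; P(green|Box 3) = 0.5714.
Prior × likelihood for each source: 0.13·0.6667=0.08667, 0.47·0.7273=0.3418, 0.4·0.5714=0.2286. Summing gives P(green) = 0.65706.
P(Box 1 | green) = 0.08667 / 0.65706 = 0.132.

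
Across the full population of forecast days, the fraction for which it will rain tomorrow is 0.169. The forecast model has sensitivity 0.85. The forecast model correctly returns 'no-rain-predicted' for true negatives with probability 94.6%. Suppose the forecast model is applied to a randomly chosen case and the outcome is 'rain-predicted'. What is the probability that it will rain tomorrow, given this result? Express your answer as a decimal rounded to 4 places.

P(H | E) ≈ 0.7620

Write H for 'it will rain tomorrow'. Prior odds H:¬H = 0.169/0.831 = 0.20337. For the 'rain-predicted' outcome, the likelihood ratio is 0.85/0.054 = 15.741.
Posterior odds = 0.20337 × 15.741 = 3.2012, so P(H|E) = 3.2012/(1+3.2012) = 0.7620.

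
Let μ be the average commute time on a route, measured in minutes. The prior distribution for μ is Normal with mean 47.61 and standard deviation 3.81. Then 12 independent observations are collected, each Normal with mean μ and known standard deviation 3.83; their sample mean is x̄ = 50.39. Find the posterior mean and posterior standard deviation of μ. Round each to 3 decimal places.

Posterior mean ≈ 50.174; posterior SD ≈ 1.062

Prior precision 1/τ₀² = 1/3.81² = 0.0688890; data precision n/σ² = 12/3.83² = 0.818057.
Posterior precision = 0.0688890 + 0.818057 = 0.886946, giving posterior SD = 1/√0.886946 = 1.062.
Posterior mean = (0.0688890·47.61 + 0.818057·50.39) / 0.886946 = 50.174.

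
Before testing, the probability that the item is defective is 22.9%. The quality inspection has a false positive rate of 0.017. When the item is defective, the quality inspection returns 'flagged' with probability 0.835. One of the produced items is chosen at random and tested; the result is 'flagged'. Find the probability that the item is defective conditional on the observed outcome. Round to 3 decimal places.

Write H for 'the item is defective'. Prior odds H:¬H = 0.229/0.771 = 0.29702. For the 'flagged' outcome, the likelihood ratio is 0.835/0.017 = 49.118.
Posterior odds = 0.29702 × 49.118 = 14.589, so P(H|E) = 14.589/(1+14.589) = 0.936.

P(H | E) ≈ 0.936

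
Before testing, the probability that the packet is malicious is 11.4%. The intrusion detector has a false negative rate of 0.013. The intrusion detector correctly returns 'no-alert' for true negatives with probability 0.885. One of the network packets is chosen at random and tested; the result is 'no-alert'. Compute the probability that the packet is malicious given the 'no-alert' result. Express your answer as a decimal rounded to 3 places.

Let H be the event that the packet is malicious. P(H) = 0.114, so P(¬H) = 0.886. With E the 'no-alert' result, P(E|H) = 0.013 and P(E|¬H) = 0.885.
P(E) = 0.013·0.114 + 0.885·0.886 = 0.0014820 + 0.78411 = 0.78559.
By Bayes' theorem, P(H|E) = 0.0014820 / 0.78559 = 0.002.

P(H | E) ≈ 0.002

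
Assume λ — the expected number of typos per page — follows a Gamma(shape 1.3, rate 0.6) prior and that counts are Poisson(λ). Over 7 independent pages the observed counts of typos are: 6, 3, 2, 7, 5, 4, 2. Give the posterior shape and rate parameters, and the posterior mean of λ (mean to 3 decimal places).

Total count ∑xᵢ = 29 over n = 7 pages.
Gamma is conjugate to the Poisson likelihood: posterior is Gamma(shape = 1.3+29 = 30.3, rate = 0.6+7 = 7.6).
E[λ | data] = 30.3/7.6 = 3.987.

Posterior: Gamma(shape=30.3, rate=7.6); mean ≈ 3.987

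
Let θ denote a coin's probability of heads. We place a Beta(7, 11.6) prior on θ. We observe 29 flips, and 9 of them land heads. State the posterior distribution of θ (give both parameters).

Observing 9 successes and 20 failures updates Beta(7, 11.6) by adding the success and failure counts to the two shape parameters: α = 7+9 = 16, β = 11.6+20 = 31.6.

Posterior: Beta(16, 31.6)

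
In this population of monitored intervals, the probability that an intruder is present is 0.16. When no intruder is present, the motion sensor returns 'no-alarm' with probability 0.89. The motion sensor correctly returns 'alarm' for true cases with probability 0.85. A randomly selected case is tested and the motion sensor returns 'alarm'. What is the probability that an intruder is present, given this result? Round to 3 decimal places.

Let H be the event that an intruder is present. P(H) = 0.16, so P(¬H) = 0.84. With E the 'alarm' result, P(E|H) = 0.85 and P(E|¬H) = 0.11.
P(E) = 0.85·0.16 + 0.11·0.84 = 0.13600 + 0.092400 = 0.22840.
By Bayes' theorem, P(H|E) = 0.13600 / 0.22840 = 0.595.

P(H | E) ≈ 0.595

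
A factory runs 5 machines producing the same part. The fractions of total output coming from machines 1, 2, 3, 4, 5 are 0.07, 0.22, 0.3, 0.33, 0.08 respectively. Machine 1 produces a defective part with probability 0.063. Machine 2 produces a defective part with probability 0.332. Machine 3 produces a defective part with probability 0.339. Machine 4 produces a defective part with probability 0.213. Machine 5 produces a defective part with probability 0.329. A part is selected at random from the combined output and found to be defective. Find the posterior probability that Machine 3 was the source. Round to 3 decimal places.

Posterior probability ≈ 0.369

P(defective|M1) = 0.063; P(defective|M2) = 0.332; P(defective|M3) = 0.339; P(defective|M4) = 0.213; P(defective|M5) = 0.329.
Prior × likelihood for each source: 0.07·0.063=0.004410, 0.22·0.332=0.07304, 0.3·0.339=0.1017, 0.33·0.213=0.07029, 0.08·0.329=0.02632. Summing gives P(defective) = 0.27576.
P(Machine 3 | defective) = 0.1017 / 0.27576 = 0.369.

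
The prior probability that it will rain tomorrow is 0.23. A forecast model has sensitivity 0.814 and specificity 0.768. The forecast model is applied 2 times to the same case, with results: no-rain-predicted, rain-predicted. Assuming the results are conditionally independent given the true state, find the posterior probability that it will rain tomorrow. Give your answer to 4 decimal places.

Let H be the event that it will rain tomorrow; start with P(H) = 0.23. P('rain-predicted'|H) = 0.814, P('rain-predicted'|¬H) = 0.232.
Update on result 1 ('no-rain-predicted'): P(H) ← 0.186·0.2300 / (0.186·0.2300 + 0.768·0.7700) = 0.042780/0.63414 = 0.0675.
Update on result 2 ('rain-predicted'): P(H) ← 0.814·0.0675 / (0.814·0.0675 + 0.232·0.9325) = 0.054914/0.27126 = 0.2024.

Posterior P(H) ≈ 0.2024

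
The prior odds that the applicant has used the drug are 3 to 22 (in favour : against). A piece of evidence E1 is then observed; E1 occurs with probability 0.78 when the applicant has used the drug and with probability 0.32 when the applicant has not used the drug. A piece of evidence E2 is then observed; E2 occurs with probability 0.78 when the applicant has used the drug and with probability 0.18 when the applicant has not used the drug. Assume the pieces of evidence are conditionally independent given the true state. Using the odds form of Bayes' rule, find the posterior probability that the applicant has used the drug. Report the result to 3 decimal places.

Prior odds = 3/22 = 0.13636.
Likelihood ratio for E1 = 0.78/0.32 = 2.4375.
Likelihood ratio for E2 = 0.78/0.18 = 4.3333.
Posterior odds = prior odds × LR₁ × LR₂ = 1.4403.
Posterior probability = odds/(1+odds) = 1.4403/2.4403 = 0.590.

Posterior probability ≈ 0.590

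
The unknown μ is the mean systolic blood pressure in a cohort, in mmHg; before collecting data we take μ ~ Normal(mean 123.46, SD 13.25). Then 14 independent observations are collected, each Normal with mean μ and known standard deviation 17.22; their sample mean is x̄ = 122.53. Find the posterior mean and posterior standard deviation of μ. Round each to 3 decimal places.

Posterior mean ≈ 122.630; posterior SD ≈ 4.347

Prior precision 1/τ₀² = 1/13.25² = 0.00569598; data precision n/σ² = 14/17.22² = 0.0472130.
Posterior precision = 0.00569598 + 0.0472130 = 0.0529090, giving posterior SD = 1/√0.0529090 = 4.347.
Posterior mean = (0.00569598·123.46 + 0.0472130·122.53) / 0.0529090 = 122.630.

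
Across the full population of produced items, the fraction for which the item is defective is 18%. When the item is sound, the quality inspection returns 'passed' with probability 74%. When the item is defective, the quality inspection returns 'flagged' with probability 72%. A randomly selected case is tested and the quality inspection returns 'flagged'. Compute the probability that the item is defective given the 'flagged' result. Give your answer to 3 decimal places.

P(H | E) ≈ 0.378

Write H for 'the item is defective'. Prior odds H:¬H = 0.18/0.82 = 0.21951. For the 'flagged' outcome, the likelihood ratio is 0.72/0.26 = 2.7692.
Posterior odds = 0.21951 × 2.7692 = 0.60788, so P(H|E) = 0.60788/(1+0.60788) = 0.378.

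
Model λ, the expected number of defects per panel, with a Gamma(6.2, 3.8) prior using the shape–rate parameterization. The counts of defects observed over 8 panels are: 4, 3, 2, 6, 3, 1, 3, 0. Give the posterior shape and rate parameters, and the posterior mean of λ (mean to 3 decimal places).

Posterior: Gamma(shape=28.2, rate=11.8); mean ≈ 2.390

Total count ∑xᵢ = 22 over n = 8 panels.
Gamma is conjugate to the Poisson likelihood: posterior is Gamma(shape = 6.2+22 = 28.2, rate = 3.8+8 = 11.8).
Posterior mean = shape/rate = 28.2/11.8 = 2.390.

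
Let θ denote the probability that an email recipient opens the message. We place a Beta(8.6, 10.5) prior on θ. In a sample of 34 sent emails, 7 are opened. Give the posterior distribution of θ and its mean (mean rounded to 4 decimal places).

The binomial likelihood is conjugate to the Beta prior: with 7 successes and 27 failures, the posterior is Beta(8.6+7, 10.5+27) = Beta(15.6, 37.5).
E[θ | data] = 15.6/(15.6+37.5) = 0.2938.

Posterior: Beta(15.6, 37.5); mean ≈ 0.2938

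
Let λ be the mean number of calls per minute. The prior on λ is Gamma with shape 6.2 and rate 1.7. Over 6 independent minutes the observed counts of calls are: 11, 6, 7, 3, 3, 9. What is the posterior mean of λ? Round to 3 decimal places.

Total count ∑xᵢ = 39 over n = 6 minutes.
Gamma is conjugate to the Poisson likelihood: posterior is Gamma(shape = 6.2+39 = 45.2, rate = 1.7+6 = 7.7).
E[λ | data] = 45.2/7.7 = 5.870.

Posterior mean ≈ 5.870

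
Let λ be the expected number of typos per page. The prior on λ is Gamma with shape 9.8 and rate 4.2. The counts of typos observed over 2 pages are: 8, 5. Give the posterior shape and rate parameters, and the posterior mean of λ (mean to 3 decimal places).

Posterior: Gamma(shape=22.8, rate=6.2); mean ≈ 3.677

The Poisson likelihood adds the total count to the shape and the number of exposure periods to the rate. Here ∑xᵢ = 13 and n = 2, so shape 9.8→22.8 and rate 4.2→6.2.
E[λ | data] = 22.8/6.2 = 3.677.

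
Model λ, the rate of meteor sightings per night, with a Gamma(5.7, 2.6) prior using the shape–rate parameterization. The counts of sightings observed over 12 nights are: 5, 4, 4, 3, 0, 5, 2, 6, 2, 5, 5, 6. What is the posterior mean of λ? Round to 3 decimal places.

Total count ∑xᵢ = 47 over n = 12 nights.
Gamma is conjugate to the Poisson likelihood: posterior is Gamma(shape = 5.7+47 = 52.7, rate = 2.6+12 = 14.6).
Posterior mean = shape/rate = 52.7/14.6 = 3.610.

Posterior mean ≈ 3.610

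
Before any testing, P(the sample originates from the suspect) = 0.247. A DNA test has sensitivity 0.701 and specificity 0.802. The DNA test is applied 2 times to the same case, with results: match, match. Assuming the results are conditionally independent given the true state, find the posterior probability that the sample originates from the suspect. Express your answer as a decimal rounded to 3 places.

Posterior P(H) ≈ 0.804

With H the event that the sample originates from the suspect, the joint likelihood of the observed sequence is P(data|H) = 0.701·0.701 = 0.49140 and P(data|¬H) = 0.198·0.198 = 0.039204.
Bayes: P(H|data) = 0.247·0.49140 / (0.247·0.49140 + 0.753·0.039204) = 0.12138/0.15090 = 0.8044.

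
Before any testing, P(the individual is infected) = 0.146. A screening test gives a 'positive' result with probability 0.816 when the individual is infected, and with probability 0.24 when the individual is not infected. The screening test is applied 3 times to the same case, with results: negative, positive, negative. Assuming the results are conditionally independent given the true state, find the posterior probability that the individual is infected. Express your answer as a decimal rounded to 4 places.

Posterior P(H) ≈ 0.0329

Let H be the event that the individual is infected; start with P(H) = 0.146. P('positive'|H) = 0.816, P('positive'|¬H) = 0.24.
Update on result 1 ('negative'): P(H) ← 0.184·0.1460 / (0.184·0.1460 + 0.76·0.8540) = 0.026864/0.67590 = 0.0397.
Update on result 2 ('positive'): P(H) ← 0.816·0.0397 / (0.816·0.0397 + 0.24·0.9603) = 0.032432/0.26289 = 0.1234.
Update on result 3 ('negative'): P(H) ← 0.184·0.1234 / (0.184·0.1234 + 0.76·0.8766) = 0.022699/0.68894 = 0.0329.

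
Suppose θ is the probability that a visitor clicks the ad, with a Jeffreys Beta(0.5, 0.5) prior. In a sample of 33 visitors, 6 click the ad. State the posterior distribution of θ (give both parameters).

Observing 6 successes and 27 failures updates Beta(0.5, 0.5) by adding the success and failure counts to the two shape parameters: α = 0.5+6 = 6.5, β = 0.5+27 = 27.5.

Posterior: Beta(6.5, 27.5)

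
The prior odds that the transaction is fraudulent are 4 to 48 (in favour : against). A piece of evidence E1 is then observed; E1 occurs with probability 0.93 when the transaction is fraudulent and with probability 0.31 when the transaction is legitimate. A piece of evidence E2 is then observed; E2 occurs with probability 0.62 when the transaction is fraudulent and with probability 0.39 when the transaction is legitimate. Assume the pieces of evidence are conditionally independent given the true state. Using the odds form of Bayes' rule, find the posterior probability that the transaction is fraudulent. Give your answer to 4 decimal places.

Posterior probability ≈ 0.2844

Prior odds = 4/48 = 0.083333.
Likelihood ratio for E1 = 0.93/0.31 = 3.0000.
Likelihood ratio for E2 = 0.62/0.39 = 1.5897.
Posterior odds = prior odds × LR₁ × LR₂ = 0.39744.
Posterior probability = odds/(1+odds) = 0.39744/1.3974 = 0.2844.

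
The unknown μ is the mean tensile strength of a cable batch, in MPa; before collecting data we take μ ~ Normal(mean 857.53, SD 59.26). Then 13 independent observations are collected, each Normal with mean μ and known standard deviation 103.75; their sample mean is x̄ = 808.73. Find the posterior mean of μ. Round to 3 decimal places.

Posterior mean ≈ 818.041

Prior precision 1/τ₀² = 1/59.26² = 0.00028476; data precision n/σ² = 13/103.75² = 0.00120772.
Posterior precision = 0.00028476 + 0.00120772 = 0.00149248.
Posterior mean = (0.00028476·857.53 + 0.00120772·808.73) / 0.00149248 = 818.041.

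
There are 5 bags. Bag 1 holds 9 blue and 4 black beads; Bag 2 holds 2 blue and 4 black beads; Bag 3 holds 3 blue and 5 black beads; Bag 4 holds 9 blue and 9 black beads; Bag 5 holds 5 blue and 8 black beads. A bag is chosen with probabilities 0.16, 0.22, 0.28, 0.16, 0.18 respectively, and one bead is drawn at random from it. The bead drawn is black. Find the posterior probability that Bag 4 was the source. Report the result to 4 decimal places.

Posterior probability ≈ 0.1424

Tabulate prior·likelihood by source: [1] prior 0.16, lik 0.3077, product 0.04923; [2] prior 0.22, lik 0.6667, product 0.1467; [3] prior 0.28, lik 0.625, product 0.1750; [4] prior 0.16, lik 0.5, product 0.08000; [5] prior 0.18, lik 0.6154, product 0.1108.
Normalizing constant = 0.56167; the posterior for Bag 4 is its product over the sum, 0.08000/0.56167 = 0.1424.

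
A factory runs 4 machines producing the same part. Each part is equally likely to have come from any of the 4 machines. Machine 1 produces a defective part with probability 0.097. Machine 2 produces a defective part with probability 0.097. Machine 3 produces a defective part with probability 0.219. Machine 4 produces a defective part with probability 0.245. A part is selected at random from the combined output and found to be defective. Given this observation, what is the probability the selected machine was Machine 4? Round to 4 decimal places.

Tabulate prior·likelihood by source: [1] prior 0.25, lik 0.097, product 0.02425; [2] prior 0.25, lik 0.097, product 0.02425; [3] prior 0.25, lik 0.219, product 0.05475; [4] prior 0.25, lik 0.245, product 0.06125.
Normalizing constant = 0.16450; the posterior for Machine 4 is its product over the sum, 0.06125/0.16450 = 0.3723.

Posterior probability ≈ 0.3723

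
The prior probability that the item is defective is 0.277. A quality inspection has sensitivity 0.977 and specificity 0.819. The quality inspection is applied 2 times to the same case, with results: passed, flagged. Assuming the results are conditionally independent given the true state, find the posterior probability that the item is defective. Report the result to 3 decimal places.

Let H be the event that the item is defective; start with P(H) = 0.277. P('flagged'|H) = 0.977, P('flagged'|¬H) = 0.181.
Update on result 1 ('passed'): P(H) ← 0.023·0.2770 / (0.023·0.2770 + 0.819·0.7230) = 0.0063710/0.59851 = 0.0106.
Update on result 2 ('flagged'): P(H) ← 0.977·0.0106 / (0.977·0.0106 + 0.181·0.9894) = 0.010400/0.18947 = 0.0549.

Posterior P(H) ≈ 0.055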